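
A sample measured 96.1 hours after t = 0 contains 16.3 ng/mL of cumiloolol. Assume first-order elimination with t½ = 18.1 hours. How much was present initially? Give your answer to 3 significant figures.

646 ng/mL

Number of half-lives elapsed: n = 96.1/18.1 ≈ 5.3094.
A₀ = A × 2^n = 16.3 × 2^5.3094 = 16.3 × 39.654 ≈ 646.36 ng/mL.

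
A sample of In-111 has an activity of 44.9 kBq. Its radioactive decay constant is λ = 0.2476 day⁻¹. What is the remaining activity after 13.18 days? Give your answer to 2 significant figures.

t½ = ln 2 / λ = 0.69315 / 0.2476 ≈ 2.7995 days.
Number of half-lives: n = 13.18/2.7995 ≈ 4.708.
Remaining = 44.9 × (1/2)^4.708 = 44.9 × 0.038259 ≈ 1.7178 kBq.

1.7 kBq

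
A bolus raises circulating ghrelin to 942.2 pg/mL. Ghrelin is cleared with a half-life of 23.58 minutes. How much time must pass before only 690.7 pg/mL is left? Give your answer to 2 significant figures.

11 minutes

Fraction remaining = 690.7/942.2 ≈ 0.73307.
n = log₂(942.2/690.7) = ln(1.3641)/ln 2 ≈ 0.44797 half-lives.
t = n × t½ = 0.44797 × 23.58 ≈ 10.563 minutes.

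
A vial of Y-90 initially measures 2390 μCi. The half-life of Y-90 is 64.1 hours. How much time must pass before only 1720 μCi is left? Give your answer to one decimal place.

Fraction remaining = 1720/2390 ≈ 0.71967.
n = log₂(2390/1720) = ln(1.3895)/ln 2 ≈ 0.4746 half-lives.
t = n × t½ = 0.4746 × 64.1 ≈ 30.422 hours.

30.4 hours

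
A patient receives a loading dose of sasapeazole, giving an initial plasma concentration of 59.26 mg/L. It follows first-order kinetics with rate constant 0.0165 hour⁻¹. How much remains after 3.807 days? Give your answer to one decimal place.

13.1 mg/L

t½ = ln 2 / λ = 0.69315 / 0.0165 ≈ 42.009 hours.
Convert the elapsed time: 3.807 days = 91.368 hours.
Number of half-lives: n = 91.368/42.009 ≈ 2.175.
Remaining = 59.26 × (1/2)^2.175 = 59.26 × 0.22145 ≈ 13.123 mg/L.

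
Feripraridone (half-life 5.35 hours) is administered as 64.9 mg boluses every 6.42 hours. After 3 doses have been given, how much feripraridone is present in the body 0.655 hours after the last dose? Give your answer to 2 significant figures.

97 mg

The 3 doses were given 13.495, 7.075, 0.655 hours ago.
Total = 64.9·(1/2)^(13.495/5.35) + 64.9·(1/2)^(7.075/5.35) + 64.9·(1/2)^(0.655/5.35)
      = 11.296 + 25.951 + 59.62 ≈ 96.866 mg.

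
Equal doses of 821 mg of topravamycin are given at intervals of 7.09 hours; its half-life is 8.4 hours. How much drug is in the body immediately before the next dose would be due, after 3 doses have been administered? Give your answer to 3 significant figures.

854 mg

The 3 doses were given 21.27, 14.18, 7.09 hours ago.
Total = 821·(1/2)^(21.27/8.4) + 821·(1/2)^(14.18/8.4) + 821·(1/2)^(7.09/8.4)
      = 141.94 + 254.79 + 457.36 ≈ 854.08 mg.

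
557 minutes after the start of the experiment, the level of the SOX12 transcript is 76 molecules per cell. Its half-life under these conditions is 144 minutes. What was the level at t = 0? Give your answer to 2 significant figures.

Number of half-lives elapsed: n = 557/144 ≈ 3.8681.
A₀ = A × 2^n = 76 × 2^3.8681 = 76 × 14.602 ≈ 1109.7 molecules per cell.

1100 molecules per cell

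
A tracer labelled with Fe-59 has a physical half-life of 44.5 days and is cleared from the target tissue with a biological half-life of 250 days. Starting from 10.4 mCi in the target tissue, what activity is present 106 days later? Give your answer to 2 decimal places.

1/t_eff = 1/t_phys + 1/t_biol = 1/44.5 + 1/250 = 0.026472 per day.
t_eff = 44.5 × 250 / (44.5 + 250) ≈ 37.776 days.
Remaining = 10.4 × (1/2)^(106/37.776) = 10.4 × (1/2)^2.806 ≈ 1.4871 mCi.

1.49 mCi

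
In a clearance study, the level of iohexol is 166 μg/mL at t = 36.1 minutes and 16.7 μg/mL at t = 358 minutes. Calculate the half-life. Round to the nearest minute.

97 minutes

Over Δt = 358 − 36.1 = 321.9 minutes, the level fell by a factor of 166/16.7 ≈ 9.9401.
n = log₂(9.9401) ≈ 3.3133 half-lives, so t½ = 321.9/3.3133 ≈ 97.155 minutes.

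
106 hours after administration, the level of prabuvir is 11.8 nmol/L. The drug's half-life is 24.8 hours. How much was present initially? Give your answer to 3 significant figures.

228 nmol/L

Number of half-lives elapsed: n = 106/24.8 ≈ 4.2742.
A₀ = A × 2^n = 11.8 × 2^4.2742 = 11.8 × 19.349 ≈ 228.32 nmol/L.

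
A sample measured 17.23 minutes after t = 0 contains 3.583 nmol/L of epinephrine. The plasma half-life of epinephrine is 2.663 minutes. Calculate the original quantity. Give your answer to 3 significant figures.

318 nmol/L

Number of half-lives elapsed: n = 17.23/2.663 ≈ 6.4701.
A₀ = A × 2^n = 3.583 × 2^6.4701 = 3.583 × 88.656 ≈ 317.65 nmol/L.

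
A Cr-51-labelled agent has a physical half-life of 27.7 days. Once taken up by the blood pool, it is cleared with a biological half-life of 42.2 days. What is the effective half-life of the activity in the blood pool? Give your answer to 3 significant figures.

16.7 days

1/t_eff = 1/t_phys + 1/t_biol = 1/27.7 + 1/42.2 = 0.059798 per day.
t_eff = 27.7 × 42.2 / (27.7 + 42.2) ≈ 16.723 days.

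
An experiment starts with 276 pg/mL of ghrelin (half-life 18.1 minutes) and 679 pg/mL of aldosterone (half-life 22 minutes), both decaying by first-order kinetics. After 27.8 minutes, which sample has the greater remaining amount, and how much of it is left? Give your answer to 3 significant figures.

aldosterone, 283 pg/mL

ghrelin: 276 × (1/2)^1.5359 ≈ 95.182 pg/mL.
aldosterone: 679 × (1/2)^1.2636 ≈ 282.8 pg/mL.
Aldosterone has more remaining, at ≈ 282.8 pg/mL.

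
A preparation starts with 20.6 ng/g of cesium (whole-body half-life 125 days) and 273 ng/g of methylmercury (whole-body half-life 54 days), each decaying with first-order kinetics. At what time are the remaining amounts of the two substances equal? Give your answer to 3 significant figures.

354 days

Set 20.6·(1/2)^(t/125) = 273·(1/2)^(t/54).
Taking log₂: log₂(20.6/273) = t·(1/125 − 1/54).
log₂(0.075458) = -3.7282; 1/125 − 1/54 = -0.010519.
t = -3.7282 / -0.010519 ≈ 354.44 days.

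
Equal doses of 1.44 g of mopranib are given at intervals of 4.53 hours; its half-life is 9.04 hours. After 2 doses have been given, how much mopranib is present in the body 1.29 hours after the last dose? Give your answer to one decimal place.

The 2 doses were given 5.82, 1.29 hours ago.
Total = 1.44·(1/2)^(5.82/9.04) + 1.44·(1/2)^(1.29/9.04)
      = 0.92163 + 1.3044 ≈ 2.226 g.

2.2 g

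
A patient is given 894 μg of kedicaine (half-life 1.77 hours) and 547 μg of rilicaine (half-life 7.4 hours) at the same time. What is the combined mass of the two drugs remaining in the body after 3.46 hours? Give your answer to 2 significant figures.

kedicaine: 894 × (1/2)^(3.46/1.77) = 894 × (1/2)^1.9548 ≈ 230.61 μg.
rilicaine: 547 × (1/2)^(3.46/7.4) = 547 × (1/2)^0.46757 ≈ 395.58 μg.
Total = 230.61 + 395.58 ≈ 626.19 μg.

630 μg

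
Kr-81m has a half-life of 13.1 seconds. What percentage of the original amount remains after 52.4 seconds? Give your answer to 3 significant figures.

n = 52.4/13.1 ≈ 4 half-lives.
Fraction remaining = (1/2)^4 ≈ 0.0625, i.e. 6.25%.

6.25%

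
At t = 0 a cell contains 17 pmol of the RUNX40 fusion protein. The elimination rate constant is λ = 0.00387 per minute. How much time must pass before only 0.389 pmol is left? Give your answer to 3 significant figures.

976 minutes

t½ = ln 2 / λ = 0.69315 / 0.00387 ≈ 179.11 minutes.
Fraction remaining = 0.389/17 ≈ 0.022882.
n = log₂(17/0.389) = ln(43.702)/ln 2 ≈ 5.4496 half-lives.
t = n × t½ = 5.4496 × 179.11 ≈ 976.07 minutes.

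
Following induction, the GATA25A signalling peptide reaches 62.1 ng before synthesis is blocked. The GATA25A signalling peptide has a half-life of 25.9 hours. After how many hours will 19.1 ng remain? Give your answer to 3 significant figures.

44.1 hours

Fraction remaining = 19.1/62.1 ≈ 0.30757.
n = log₂(62.1/19.1) = ln(3.2513)/ln 2 ≈ 1.701 half-lives.
t = n × t½ = 1.701 × 25.9 ≈ 44.056 hours.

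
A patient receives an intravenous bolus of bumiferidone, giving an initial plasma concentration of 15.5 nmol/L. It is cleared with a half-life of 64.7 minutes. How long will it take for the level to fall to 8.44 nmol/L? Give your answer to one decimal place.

56.7 minutes

Fraction remaining = 8.44/15.5 ≈ 0.54452.
n = log₂(15.5/8.44) = ln(1.8365)/ln 2 ≈ 0.87695 half-lives.
t = n × t½ = 0.87695 × 64.7 ≈ 56.739 minutes.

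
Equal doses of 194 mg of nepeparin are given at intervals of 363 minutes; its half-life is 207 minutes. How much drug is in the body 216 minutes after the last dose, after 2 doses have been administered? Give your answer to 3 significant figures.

122 mg

The 2 doses were given 579, 216 minutes ago.
Total = 194·(1/2)^(579/207) + 194·(1/2)^(216/207)
      = 27.912 + 94.12 ≈ 122.03 mg.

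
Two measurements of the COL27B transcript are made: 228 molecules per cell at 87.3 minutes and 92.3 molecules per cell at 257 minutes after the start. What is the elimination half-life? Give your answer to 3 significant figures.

130 minutes

Over Δt = 257 − 87.3 = 169.7 minutes, the level fell by a factor of 228/92.3 ≈ 2.4702.
n = log₂(2.4702) ≈ 1.3046 half-lives, so t½ = 169.7/1.3046 ≈ 130.08 minutes.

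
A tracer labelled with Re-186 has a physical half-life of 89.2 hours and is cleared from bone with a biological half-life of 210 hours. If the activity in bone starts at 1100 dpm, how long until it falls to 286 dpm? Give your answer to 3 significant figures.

1/t_eff = 1/t_phys + 1/t_biol = 1/89.2 + 1/210 = 0.015973 per hour.
t_eff = 89.2 × 210 / (89.2 + 210) ≈ 62.607 hours.
n = log₂(1100/286) ≈ 1.9434; t = 1.9434 × 62.607 ≈ 121.67 hours.

122 hours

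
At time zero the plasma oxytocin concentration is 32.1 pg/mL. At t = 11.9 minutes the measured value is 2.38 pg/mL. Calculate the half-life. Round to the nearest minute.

3 minutes

A/A₀ = 2.38/32.1 ≈ 0.074143.
n = log₂(13.487) ≈ 3.7535 half-lives elapsed in 11.9 minutes.
t½ = 11.9/3.7535 ≈ 3.1703 minutes.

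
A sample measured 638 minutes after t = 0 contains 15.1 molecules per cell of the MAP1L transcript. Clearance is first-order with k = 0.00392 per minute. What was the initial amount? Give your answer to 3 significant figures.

184 molecules per cell

t½ = ln 2 / k = 0.69315 / 0.00392 ≈ 176.82 minutes.
Number of half-lives elapsed: n = 638/176.82 ≈ 3.6081.
A₀ = A × 2^n = 15.1 × 2^3.6081 = 15.1 × 12.194 ≈ 184.13 molecules per cell.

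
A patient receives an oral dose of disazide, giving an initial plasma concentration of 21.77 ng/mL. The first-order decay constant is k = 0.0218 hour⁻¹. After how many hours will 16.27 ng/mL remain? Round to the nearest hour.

t½ = ln 2 / k = 0.69315 / 0.0218 ≈ 31.796 hours.
Fraction remaining = 16.27/21.77 ≈ 0.74736.
n = log₂(21.77/16.27) = ln(1.338)/ln 2 ≈ 0.42013 half-lives.
t = n × t½ = 0.42013 × 31.796 ≈ 13.358 hours.

13 hours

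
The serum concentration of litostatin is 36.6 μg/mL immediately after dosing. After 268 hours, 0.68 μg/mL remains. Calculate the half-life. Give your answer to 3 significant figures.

A/A₀ = 0.68/36.6 ≈ 0.018579.
n = log₂(53.824) ≈ 5.7502 half-lives elapsed in 268 hours.
t½ = 268/5.7502 ≈ 46.607 hours.

46.6 hours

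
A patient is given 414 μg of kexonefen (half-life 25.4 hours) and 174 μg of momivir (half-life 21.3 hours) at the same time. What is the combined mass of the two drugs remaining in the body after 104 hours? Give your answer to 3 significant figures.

kexonefen: 414 × (1/2)^(104/25.4) = 414 × (1/2)^4.0945 ≈ 24.235 μg.
momivir: 174 × (1/2)^(104/21.3) = 174 × (1/2)^4.8826 ≈ 5.8984 μg.
Total = 24.235 + 5.8984 ≈ 30.133 μg.

30.1 μg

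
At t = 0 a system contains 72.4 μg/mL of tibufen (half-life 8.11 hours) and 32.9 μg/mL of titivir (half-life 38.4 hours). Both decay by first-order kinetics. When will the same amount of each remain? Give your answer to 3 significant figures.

Set 72.4·(1/2)^(t/8.11) = 32.9·(1/2)^(t/38.4).
Taking log₂: log₂(72.4/32.9) = t·(1/8.11 − 1/38.4).
log₂(2.2006) = 1.1379; 1/8.11 − 1/38.4 = 0.097263.
t = 1.1379 / 0.097263 ≈ 11.699 hours.

11.7 hours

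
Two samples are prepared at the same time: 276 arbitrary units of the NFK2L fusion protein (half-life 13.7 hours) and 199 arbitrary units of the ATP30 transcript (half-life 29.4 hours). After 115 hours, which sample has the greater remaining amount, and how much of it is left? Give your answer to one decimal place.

ATP30 transcript, 13.2 arbitrary units

NFK2L fusion protein: 276 × (1/2)^8.3942 ≈ 0.82038 arbitrary units.
ATP30 transcript: 199 × (1/2)^3.9116 ≈ 13.224 arbitrary units.
ATP30 transcript has more remaining, at ≈ 13.224 arbitrary units.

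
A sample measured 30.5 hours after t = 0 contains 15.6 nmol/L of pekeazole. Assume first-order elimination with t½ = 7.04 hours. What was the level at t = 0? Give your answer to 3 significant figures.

Number of half-lives elapsed: n = 30.5/7.04 ≈ 4.3324.
A₀ = A × 2^n = 15.6 × 2^4.3324 = 15.6 × 20.146 ≈ 314.27 nmol/L.

314 nmol/L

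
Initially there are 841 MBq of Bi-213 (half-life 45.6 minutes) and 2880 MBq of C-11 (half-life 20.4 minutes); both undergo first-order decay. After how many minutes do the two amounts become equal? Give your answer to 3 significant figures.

65.6 minutes

Set 841·(1/2)^(t/45.6) = 2880·(1/2)^(t/20.4).
Taking log₂: log₂(841/2880) = t·(1/45.6 − 1/20.4).
log₂(0.29201) = -1.7759; 1/45.6 − 1/20.4 = -0.02709.
t = -1.7759 / -0.02709 ≈ 65.556 minutes.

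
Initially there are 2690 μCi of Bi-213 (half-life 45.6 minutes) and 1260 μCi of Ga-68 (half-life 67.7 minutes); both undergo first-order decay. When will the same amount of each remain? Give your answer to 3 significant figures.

153 minutes

Set 2690·(1/2)^(t/45.6) = 1260·(1/2)^(t/67.7).
Taking log₂: log₂(2690/1260) = t·(1/45.6 − 1/67.7).
log₂(2.1349) = 1.0942; 1/45.6 − 1/67.7 = 0.0071588.
t = 1.0942 / 0.0071588 ≈ 152.84 minutes.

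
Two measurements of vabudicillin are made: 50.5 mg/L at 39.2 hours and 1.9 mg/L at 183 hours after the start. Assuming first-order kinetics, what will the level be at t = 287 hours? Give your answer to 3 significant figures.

0.177 mg/L

Over Δt = 183 − 39.2 = 143.8 hours, the level fell by a factor of 50.5/1.9 ≈ 26.579.
n = log₂(26.579) ≈ 4.7322 half-lives, so t½ = 143.8/4.7322 ≈ 30.387 hours.
From t = 183 to t = 287: 1.9 × (1/2)^((287−183)/30.387) ≈ 0.17721 mg/L.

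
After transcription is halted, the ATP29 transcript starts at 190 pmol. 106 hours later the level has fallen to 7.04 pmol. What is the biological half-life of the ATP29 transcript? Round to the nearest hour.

22 hours

A/A₀ = 7.04/190 ≈ 0.037053.
n = log₂(26.989) ≈ 4.7543 half-lives elapsed in 106 hours.
t½ = 106/4.7543 ≈ 22.296 hours.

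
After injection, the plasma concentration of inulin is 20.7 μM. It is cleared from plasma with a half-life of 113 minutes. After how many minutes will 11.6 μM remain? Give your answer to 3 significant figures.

94.4 minutes

Fraction remaining = 11.6/20.7 ≈ 0.56039.
n = log₂(20.7/11.6) = ln(1.7845)/ln 2 ≈ 0.83551 half-lives.
t = n × t½ = 0.83551 × 113 ≈ 94.412 minutes.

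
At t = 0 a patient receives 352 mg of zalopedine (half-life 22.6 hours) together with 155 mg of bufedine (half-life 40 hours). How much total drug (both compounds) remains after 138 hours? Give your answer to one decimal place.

zalopedine: 352 × (1/2)^(138/22.6) = 352 × (1/2)^6.1062 ≈ 5.1097 mg.
bufedine: 155 × (1/2)^(138/40) = 155 × (1/2)^3.45 ≈ 14.183 mg.
Total = 5.1097 + 14.183 ≈ 19.293 mg.

19.3 mg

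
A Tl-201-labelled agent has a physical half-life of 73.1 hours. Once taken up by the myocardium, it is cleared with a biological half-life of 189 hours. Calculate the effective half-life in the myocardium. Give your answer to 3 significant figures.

52.7 hours

1/t_eff = 1/t_phys + 1/t_biol = 1/73.1 + 1/189 = 0.018971 per hour.
t_eff = 73.1 × 189 / (73.1 + 189) ≈ 52.712 hours.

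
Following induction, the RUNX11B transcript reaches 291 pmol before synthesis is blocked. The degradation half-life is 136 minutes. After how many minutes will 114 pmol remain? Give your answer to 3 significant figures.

184 minutes

Fraction remaining = 114/291 ≈ 0.39175.
n = log₂(291/114) = ln(2.5526)/ln 2 ≈ 1.352 half-lives.
t = n × t½ = 1.352 × 136 ≈ 183.87 minutes.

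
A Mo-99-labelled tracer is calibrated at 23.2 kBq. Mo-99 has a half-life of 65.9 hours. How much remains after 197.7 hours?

Elapsed time is 3 half-lives (197.7/65.9).
Each half-life halves the amount: 23.2 × (1/2)^3 = 23.2/8 = 2.9 kBq.

2.9 kBq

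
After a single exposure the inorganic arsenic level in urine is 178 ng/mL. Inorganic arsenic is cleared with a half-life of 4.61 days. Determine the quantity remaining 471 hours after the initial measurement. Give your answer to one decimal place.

9.3 ng/mL

Convert the elapsed time: 471 hours = 19.625 days.
Number of half-lives: n = 19.625/4.61 ≈ 4.257.
Remaining = 178 × (1/2)^4.257 = 178 × 0.0523 ≈ 9.3094 ng/mL.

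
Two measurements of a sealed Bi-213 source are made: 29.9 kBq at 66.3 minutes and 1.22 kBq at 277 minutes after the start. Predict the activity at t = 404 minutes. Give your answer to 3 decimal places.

Over Δt = 277 − 66.3 = 210.7 minutes, the level fell by a factor of 29.9/1.22 ≈ 24.508.
n = log₂(24.508) ≈ 4.6152 half-lives, so t½ = 210.7/4.6152 ≈ 45.654 minutes.
From t = 277 to t = 404: 1.22 × (1/2)^((404−277)/45.654) ≈ 0.1774 kBq.

0.177 kBq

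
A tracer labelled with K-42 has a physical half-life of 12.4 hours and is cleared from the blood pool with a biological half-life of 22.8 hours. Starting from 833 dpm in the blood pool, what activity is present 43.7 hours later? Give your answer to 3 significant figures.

19.2 dpm

1/t_eff = 1/t_phys + 1/t_biol = 1/12.4 + 1/22.8 = 0.1245 per hour.
t_eff = 12.4 × 22.8 / (12.4 + 22.8) ≈ 8.0318 hours.
Remaining = 833 × (1/2)^(43.7/8.0318) = 833 × (1/2)^5.4409 ≈ 19.177 dpm.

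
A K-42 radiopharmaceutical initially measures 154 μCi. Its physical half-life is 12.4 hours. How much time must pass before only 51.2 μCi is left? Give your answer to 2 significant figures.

Fraction remaining = 51.2/154 ≈ 0.33247.
n = log₂(154/51.2) = ln(3.0078)/ln 2 ≈ 1.5887 half-lives.
t = n × t½ = 1.5887 × 12.4 ≈ 19.7 hours.

20 hours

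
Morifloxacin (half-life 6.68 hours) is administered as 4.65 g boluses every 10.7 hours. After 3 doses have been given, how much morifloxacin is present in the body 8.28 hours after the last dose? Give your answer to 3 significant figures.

2.83 g

The 3 doses were given 29.68, 18.98, 8.28 hours ago.
Total = 4.65·(1/2)^(29.68/6.68) + 4.65·(1/2)^(18.98/6.68) + 4.65·(1/2)^(8.28/6.68)
      = 0.21377 + 0.64883 + 1.9693 ≈ 2.8319 g.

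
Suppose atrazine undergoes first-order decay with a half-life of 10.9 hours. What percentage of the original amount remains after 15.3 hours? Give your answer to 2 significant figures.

n = 15.3/10.9 ≈ 1.4037 half-lives.
Fraction remaining = (1/2)^1.4037 ≈ 0.37797, i.e. 37.797%.

38%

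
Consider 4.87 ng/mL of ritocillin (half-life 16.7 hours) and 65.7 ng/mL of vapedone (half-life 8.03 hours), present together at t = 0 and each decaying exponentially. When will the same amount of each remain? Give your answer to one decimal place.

58.1 hours

Set 4.87·(1/2)^(t/16.7) = 65.7·(1/2)^(t/8.03).
Taking log₂: log₂(4.87/65.7) = t·(1/16.7 − 1/8.03).
log₂(0.074125) = -3.7539; 1/16.7 − 1/8.03 = -0.064653.
t = -3.7539 / -0.064653 ≈ 58.062 hours.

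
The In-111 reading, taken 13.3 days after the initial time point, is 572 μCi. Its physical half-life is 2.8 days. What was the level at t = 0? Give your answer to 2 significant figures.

15000 μCi

Number of half-lives elapsed: n = 13.3/2.8 ≈ 4.75.
A₀ = A × 2^n = 572 × 2^4.75 = 572 × 26.909 ≈ 15392 μCi.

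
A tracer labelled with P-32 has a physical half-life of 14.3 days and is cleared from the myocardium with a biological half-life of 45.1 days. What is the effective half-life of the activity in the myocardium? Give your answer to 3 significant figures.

10.9 days

1/t_eff = 1/t_phys + 1/t_biol = 1/14.3 + 1/45.1 = 0.092103 per day.
t_eff = 14.3 × 45.1 / (14.3 + 45.1) ≈ 10.857 days.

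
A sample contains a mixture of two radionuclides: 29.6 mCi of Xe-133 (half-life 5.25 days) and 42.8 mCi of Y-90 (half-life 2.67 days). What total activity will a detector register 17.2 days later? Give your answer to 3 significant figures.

3.55 mCi

Xe-133: 29.6 × (1/2)^(17.2/5.25) = 29.6 × (1/2)^3.2762 ≈ 3.0553 mCi.
Y-90: 42.8 × (1/2)^(17.2/2.67) = 42.8 × (1/2)^6.4419 ≈ 0.49229 mCi.
Total = 3.0553 + 0.49229 ≈ 3.5476 mCi.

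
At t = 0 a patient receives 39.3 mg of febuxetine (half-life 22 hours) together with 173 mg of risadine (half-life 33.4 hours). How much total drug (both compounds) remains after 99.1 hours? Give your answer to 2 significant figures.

febuxetine: 39.3 × (1/2)^(99.1/22) = 39.3 × (1/2)^4.5045 ≈ 1.7314 mg.
risadine: 173 × (1/2)^(99.1/33.4) = 173 × (1/2)^2.9671 ≈ 22.124 mg.
Total = 1.7314 + 22.124 ≈ 23.856 mg.

24 mg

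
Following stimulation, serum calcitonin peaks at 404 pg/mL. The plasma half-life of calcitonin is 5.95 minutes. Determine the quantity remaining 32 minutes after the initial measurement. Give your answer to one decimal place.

9.7 pg/mL

Number of half-lives: n = 32/5.95 ≈ 5.3782.
Remaining = 404 × (1/2)^5.3782 = 404 × 0.024044 ≈ 9.714 pg/mL.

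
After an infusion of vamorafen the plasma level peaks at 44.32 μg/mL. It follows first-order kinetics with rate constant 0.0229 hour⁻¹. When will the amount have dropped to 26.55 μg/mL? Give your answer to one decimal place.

t½ = ln 2 / λ = 0.69315 / 0.0229 ≈ 30.268 hours.
Fraction remaining = 26.55/44.32 ≈ 0.59905.
n = log₂(44.32/26.55) = ln(1.6693)/ln 2 ≈ 0.73925 half-lives.
t = n × t½ = 0.73925 × 30.268 ≈ 22.376 hours.

22.4 hours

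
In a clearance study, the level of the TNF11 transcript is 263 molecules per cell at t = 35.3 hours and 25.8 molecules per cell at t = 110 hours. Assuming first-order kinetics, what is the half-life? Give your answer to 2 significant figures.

Over Δt = 110 − 35.3 = 74.7 hours, the level fell by a factor of 263/25.8 ≈ 10.194.
n = log₂(10.194) ≈ 3.3496 half-lives, so t½ = 74.7/3.3496 ≈ 22.301 hours.

22 hours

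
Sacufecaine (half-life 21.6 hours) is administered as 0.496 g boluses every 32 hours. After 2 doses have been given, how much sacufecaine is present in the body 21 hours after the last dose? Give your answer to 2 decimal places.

The 2 doses were given 53, 21 hours ago.
Total = 0.496·(1/2)^(53/21.6) + 0.496·(1/2)^(21/21.6)
      = 0.090541 + 0.25282 ≈ 0.34336 g.

0.34 g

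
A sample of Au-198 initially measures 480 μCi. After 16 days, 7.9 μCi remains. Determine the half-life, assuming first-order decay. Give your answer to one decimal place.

2.7 days

A/A₀ = 7.9/480 ≈ 0.016458.
n = log₂(60.759) ≈ 5.925 half-lives elapsed in 16 days.
t½ = 16/5.925 ≈ 2.7004 days.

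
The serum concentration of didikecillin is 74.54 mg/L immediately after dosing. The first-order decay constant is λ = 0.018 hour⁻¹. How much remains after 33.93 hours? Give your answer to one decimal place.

40.5 mg/L

t½ = ln 2 / λ = 0.69315 / 0.018 ≈ 38.508 hours.
Number of half-lives: n = 33.93/38.508 ≈ 0.88111.
Remaining = 74.54 × (1/2)^0.88111 = 74.54 × 0.54295 ≈ 40.471 mg/L.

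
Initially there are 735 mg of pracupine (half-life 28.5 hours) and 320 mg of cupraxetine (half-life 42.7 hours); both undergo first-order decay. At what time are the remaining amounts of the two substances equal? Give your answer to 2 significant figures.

Set 735·(1/2)^(t/28.5) = 320·(1/2)^(t/42.7).
Taking log₂: log₂(735/320) = t·(1/28.5 − 1/42.7).
log₂(2.2969) = 1.1997; 1/28.5 − 1/42.7 = 0.011669.
t = 1.1997 / 0.011669 ≈ 102.81 hours.

100 hours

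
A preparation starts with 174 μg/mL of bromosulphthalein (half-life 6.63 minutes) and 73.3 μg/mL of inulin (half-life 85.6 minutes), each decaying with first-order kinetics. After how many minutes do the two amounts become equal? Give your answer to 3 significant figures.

8.96 minutes

Set 174·(1/2)^(t/6.63) = 73.3·(1/2)^(t/85.6).
Taking log₂: log₂(174/73.3) = t·(1/6.63 − 1/85.6).
log₂(2.3738) = 1.2472; 1/6.63 − 1/85.6 = 0.13915.
t = 1.2472 / 0.13915 ≈ 8.9632 minutes.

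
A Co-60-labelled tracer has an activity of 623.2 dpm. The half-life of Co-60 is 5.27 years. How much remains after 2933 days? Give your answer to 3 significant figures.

217 dpm

Convert the elapsed time: 2933 days = 8.03562 years.
Number of half-lives: n = 8.03562/5.27 ≈ 1.5248.
Remaining = 623.2 × (1/2)^1.5248 = 623.2 × 0.34753 ≈ 216.58 dpm.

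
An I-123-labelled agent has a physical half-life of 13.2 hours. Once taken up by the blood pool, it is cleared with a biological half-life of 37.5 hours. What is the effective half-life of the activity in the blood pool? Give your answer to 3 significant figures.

9.76 hours

1/t_eff = 1/t_phys + 1/t_biol = 1/13.2 + 1/37.5 = 0.10242 per hour.
t_eff = 13.2 × 37.5 / (13.2 + 37.5) ≈ 9.7633 hours.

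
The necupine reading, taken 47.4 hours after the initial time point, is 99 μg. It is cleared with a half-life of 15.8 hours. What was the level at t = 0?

Number of half-lives elapsed: n = 47.4/15.8 ≈ 3.
A₀ = A × 2^n = 99 × 2^3 = 99 × 8 ≈ 792 μg.

792 μg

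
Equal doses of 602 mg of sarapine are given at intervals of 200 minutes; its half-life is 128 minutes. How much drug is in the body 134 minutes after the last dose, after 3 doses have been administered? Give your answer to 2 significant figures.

The 3 doses were given 534, 334, 134 minutes ago.
Total = 602·(1/2)^(534/128) + 602·(1/2)^(334/128) + 602·(1/2)^(134/128)
      = 33.399 + 98.65 + 291.38 ≈ 423.43 mg.

420 mg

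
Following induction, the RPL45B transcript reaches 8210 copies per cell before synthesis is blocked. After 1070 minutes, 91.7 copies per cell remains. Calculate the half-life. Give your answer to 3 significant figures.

A/A₀ = 91.7/8210 ≈ 0.011169.
n = log₂(89.531) ≈ 6.4843 half-lives elapsed in 1070 minutes.
t½ = 1070/6.4843 ≈ 165.01 minutes.

165 minutes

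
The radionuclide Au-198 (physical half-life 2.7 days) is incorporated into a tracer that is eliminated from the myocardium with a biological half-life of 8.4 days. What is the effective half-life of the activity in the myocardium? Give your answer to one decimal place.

1/t_eff = 1/t_phys + 1/t_biol = 1/2.7 + 1/8.4 = 0.48942 per day.
t_eff = 2.7 × 8.4 / (2.7 + 8.4) ≈ 2.0432 days.

2.0 days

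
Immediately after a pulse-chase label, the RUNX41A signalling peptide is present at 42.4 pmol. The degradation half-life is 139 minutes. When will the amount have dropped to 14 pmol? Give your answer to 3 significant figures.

Fraction remaining = 14/42.4 ≈ 0.33019.
n = log₂(42.4/14) = ln(3.0286)/ln 2 ≈ 1.5986 half-lives.
t = n × t½ = 1.5986 × 139 ≈ 222.21 minutes.

222 minutes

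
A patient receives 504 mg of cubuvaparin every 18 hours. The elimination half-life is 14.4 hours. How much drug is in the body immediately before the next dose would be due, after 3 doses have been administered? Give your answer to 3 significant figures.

The 3 doses were given 54, 36, 18 hours ago.
Total = 504·(1/2)^(54/14.4) + 504·(1/2)^(36/14.4) + 504·(1/2)^(18/14.4)
      = 37.46 + 89.095 + 211.91 ≈ 338.46 mg.

338 mg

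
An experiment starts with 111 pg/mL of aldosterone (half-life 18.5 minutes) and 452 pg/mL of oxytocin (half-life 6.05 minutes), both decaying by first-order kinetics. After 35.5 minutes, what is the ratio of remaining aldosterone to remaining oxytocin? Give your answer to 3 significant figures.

aldosterone: 111 × (1/2)^(35.5/18.5) = 111 × (1/2)^1.9189 ≈ 29.354 pg/mL.
oxytocin: 452 × (1/2)^(35.5/6.05) = 452 × (1/2)^5.8678 ≈ 7.7404 pg/mL.
Ratio ≈ 29.354 / 7.7404 ≈ 3.7923.

3.79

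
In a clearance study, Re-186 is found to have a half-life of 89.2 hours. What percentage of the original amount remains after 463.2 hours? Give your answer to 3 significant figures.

n = 463.2/89.2 ≈ 5.1928 half-lives.
Fraction remaining = (1/2)^5.1928 ≈ 0.02734, i.e. 2.734%.

2.73%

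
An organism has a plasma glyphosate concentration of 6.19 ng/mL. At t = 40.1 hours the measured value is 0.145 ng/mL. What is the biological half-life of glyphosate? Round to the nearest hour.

A/A₀ = 0.145/6.19 ≈ 0.023425.
n = log₂(42.69) ≈ 5.4158 half-lives elapsed in 40.1 hours.
t½ = 40.1/5.4158 ≈ 7.4042 hours.

7 hours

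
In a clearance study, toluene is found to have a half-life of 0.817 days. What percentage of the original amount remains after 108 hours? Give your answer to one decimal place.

2.2%

108 hours = 4.5 days.
n = 4.5/0.817 ≈ 5.508 half-lives.
Fraction remaining = (1/2)^5.508 ≈ 0.021976, i.e. 2.1976%.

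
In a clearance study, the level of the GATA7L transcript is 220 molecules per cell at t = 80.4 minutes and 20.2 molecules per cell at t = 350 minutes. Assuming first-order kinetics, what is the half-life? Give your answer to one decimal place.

Over Δt = 350 − 80.4 = 269.6 minutes, the level fell by a factor of 220/20.2 ≈ 10.891.
n = log₂(10.891) ≈ 3.4451 half-lives, so t½ = 269.6/3.4451 ≈ 78.257 minutes.

78.3 minutes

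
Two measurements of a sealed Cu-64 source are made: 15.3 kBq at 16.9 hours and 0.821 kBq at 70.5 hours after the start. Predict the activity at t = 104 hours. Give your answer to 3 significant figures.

0.132 kBq

Over Δt = 70.5 − 16.9 = 53.6 hours, the level fell by a factor of 15.3/0.821 ≈ 18.636.
n = log₂(18.636) ≈ 4.22 half-lives, so t½ = 53.6/4.22 ≈ 12.701 hours.
From t = 70.5 to t = 104: 0.821 × (1/2)^((104−70.5)/12.701) ≈ 0.13194 kBq.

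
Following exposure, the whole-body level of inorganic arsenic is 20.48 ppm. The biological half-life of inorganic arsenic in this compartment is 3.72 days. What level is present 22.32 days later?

Elapsed time is 6 half-lives (22.32/3.72).
Each half-life halves the amount: 20.48 × (1/2)^6 = 20.48/64 = 0.32 ppm.

0.32 ppm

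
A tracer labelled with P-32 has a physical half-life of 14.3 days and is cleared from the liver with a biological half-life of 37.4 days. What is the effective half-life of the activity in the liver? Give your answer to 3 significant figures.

10.3 days

1/t_eff = 1/t_phys + 1/t_biol = 1/14.3 + 1/37.4 = 0.096668 per day.
t_eff = 14.3 × 37.4 / (14.3 + 37.4) ≈ 10.345 days.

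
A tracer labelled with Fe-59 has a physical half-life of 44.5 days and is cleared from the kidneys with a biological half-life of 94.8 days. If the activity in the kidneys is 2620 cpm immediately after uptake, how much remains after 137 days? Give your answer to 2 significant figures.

1/t_eff = 1/t_phys + 1/t_biol = 1/44.5 + 1/94.8 = 0.03302 per day.
t_eff = 44.5 × 94.8 / (44.5 + 94.8) ≈ 30.284 days.
Remaining = 2620 × (1/2)^(137/30.284) = 2620 × (1/2)^4.5238 ≈ 113.89 cpm.

110 cpm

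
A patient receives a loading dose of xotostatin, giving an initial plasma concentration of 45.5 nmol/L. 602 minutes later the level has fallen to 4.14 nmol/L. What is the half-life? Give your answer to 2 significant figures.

170 minutes

A/A₀ = 4.14/45.5 ≈ 0.090989.
n = log₂(10.99) ≈ 3.4582 half-lives elapsed in 602 minutes.
t½ = 602/3.4582 ≈ 174.08 minutes.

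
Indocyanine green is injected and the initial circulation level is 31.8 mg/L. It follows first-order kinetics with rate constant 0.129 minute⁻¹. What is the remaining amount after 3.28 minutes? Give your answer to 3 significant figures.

t½ = ln 2 / λ = 0.69315 / 0.129 ≈ 5.3732 minutes.
Number of half-lives: n = 3.28/5.3732 ≈ 0.61043.
Remaining = 31.8 × (1/2)^0.61043 = 31.8 × 0.655 ≈ 20.829 mg/L.

20.8 mg/L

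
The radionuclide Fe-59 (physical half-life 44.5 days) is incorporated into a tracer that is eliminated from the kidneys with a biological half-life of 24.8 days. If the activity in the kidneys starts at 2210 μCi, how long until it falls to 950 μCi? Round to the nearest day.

19 days

1/t_eff = 1/t_phys + 1/t_biol = 1/44.5 + 1/24.8 = 0.062794 per day.
t_eff = 44.5 × 24.8 / (44.5 + 24.8) ≈ 15.925 days.
n = log₂(2210/950) ≈ 1.218; t = 1.218 × 15.925 ≈ 19.397 days.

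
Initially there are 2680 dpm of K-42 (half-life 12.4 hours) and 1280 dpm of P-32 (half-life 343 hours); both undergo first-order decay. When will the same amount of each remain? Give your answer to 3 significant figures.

13.7 hours

Set 2680·(1/2)^(t/12.4) = 1280·(1/2)^(t/343).
Taking log₂: log₂(2680/1280) = t·(1/12.4 − 1/343).
log₂(2.0938) = 1.0661; 1/12.4 − 1/343 = 0.07773.
t = 1.0661 / 0.07773 ≈ 13.715 hours.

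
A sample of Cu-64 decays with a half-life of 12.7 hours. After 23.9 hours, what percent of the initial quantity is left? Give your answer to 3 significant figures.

27.1%

n = 23.9/12.7 ≈ 1.8819 half-lives.
Fraction remaining = (1/2)^1.8819 ≈ 0.27133, i.e. 27.133%.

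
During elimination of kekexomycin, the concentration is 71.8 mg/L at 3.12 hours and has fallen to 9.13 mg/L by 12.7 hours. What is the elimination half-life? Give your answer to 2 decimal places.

3.22 hours

Over Δt = 12.7 − 3.12 = 9.58 hours, the level fell by a factor of 71.8/9.13 ≈ 7.8642.
n = log₂(7.8642) ≈ 2.9753 half-lives, so t½ = 9.58/2.9753 ≈ 3.2198 hours.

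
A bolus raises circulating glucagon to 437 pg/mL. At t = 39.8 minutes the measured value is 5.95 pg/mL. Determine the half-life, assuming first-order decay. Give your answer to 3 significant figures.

6.42 minutes

A/A₀ = 5.95/437 ≈ 0.013616.
n = log₂(73.445) ≈ 6.1986 half-lives elapsed in 39.8 minutes.
t½ = 39.8/6.1986 ≈ 6.4208 minutes.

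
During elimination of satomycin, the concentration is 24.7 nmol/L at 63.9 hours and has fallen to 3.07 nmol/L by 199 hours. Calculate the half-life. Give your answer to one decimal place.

Over Δt = 199 − 63.9 = 135.1 hours, the level fell by a factor of 24.7/3.07 ≈ 8.0456.
n = log₂(8.0456) ≈ 3.0082 half-lives, so t½ = 135.1/3.0082 ≈ 44.911 hours.

44.9 hours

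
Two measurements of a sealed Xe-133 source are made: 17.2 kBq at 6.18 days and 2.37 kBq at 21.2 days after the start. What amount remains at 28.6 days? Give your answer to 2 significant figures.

0.89 kBq

Over Δt = 21.2 − 6.18 = 15.02 days, the level fell by a factor of 17.2/2.37 ≈ 7.2574.
n = log₂(7.2574) ≈ 2.8594 half-lives, so t½ = 15.02/2.8594 ≈ 5.2528 days.
From t = 21.2 to t = 28.6: 2.37 × (1/2)^((28.6−21.2)/5.2528) ≈ 0.89261 kBq.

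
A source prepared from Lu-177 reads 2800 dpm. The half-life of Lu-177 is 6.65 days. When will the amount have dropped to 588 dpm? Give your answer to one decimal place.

15.0 days

Fraction remaining = 588/2800 ≈ 0.21.
n = log₂(2800/588) = ln(4.7619)/ln 2 ≈ 2.2515 half-lives.
t = n × t½ = 2.2515 × 6.65 ≈ 14.973 days.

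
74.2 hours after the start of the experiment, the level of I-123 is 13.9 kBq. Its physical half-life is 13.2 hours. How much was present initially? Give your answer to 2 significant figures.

Number of half-lives elapsed: n = 74.2/13.2 ≈ 5.6212.
A₀ = A × 2^n = 13.9 × 2^5.6212 = 13.9 × 49.221 ≈ 684.18 kBq.

680 kBq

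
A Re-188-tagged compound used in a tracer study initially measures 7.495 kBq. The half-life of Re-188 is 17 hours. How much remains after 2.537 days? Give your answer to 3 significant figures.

Convert the elapsed time: 2.537 days = 60.888 hours.
Number of half-lives: n = 60.888/17 ≈ 3.5816.
Remaining = 7.495 × (1/2)^3.5816 = 7.495 × 0.083525 ≈ 0.62602 kBq.

0.626 kBq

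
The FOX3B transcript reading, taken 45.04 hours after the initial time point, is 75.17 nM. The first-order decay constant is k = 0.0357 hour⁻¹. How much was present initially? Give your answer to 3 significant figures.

375 nM

t½ = ln 2 / k = 0.69315 / 0.0357 ≈ 19.416 hours.
Number of half-lives elapsed: n = 45.04/19.416 ≈ 2.3197.
A₀ = A × 2^n = 75.17 × 2^2.3197 = 75.17 × 4.9925 ≈ 375.28 nM.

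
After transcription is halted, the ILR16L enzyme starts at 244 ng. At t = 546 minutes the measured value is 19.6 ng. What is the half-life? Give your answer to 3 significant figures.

A/A₀ = 19.6/244 ≈ 0.080328.
n = log₂(12.449) ≈ 3.638 half-lives elapsed in 546 minutes.
t½ = 546/3.638 ≈ 150.08 minutes.

150 minutes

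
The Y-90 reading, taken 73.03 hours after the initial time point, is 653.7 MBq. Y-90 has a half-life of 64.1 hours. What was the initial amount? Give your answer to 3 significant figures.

Number of half-lives elapsed: n = 73.03/64.1 ≈ 1.1393.
A₀ = A × 2^n = 653.7 × 2^1.1393 = 653.7 × 2.2028 ≈ 1439.9 MBq.

1440 MBq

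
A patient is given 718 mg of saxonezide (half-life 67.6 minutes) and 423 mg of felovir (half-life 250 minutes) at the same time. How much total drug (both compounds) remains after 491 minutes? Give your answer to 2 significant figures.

110 mg

saxonezide: 718 × (1/2)^(491/67.6) = 718 × (1/2)^7.2633 ≈ 4.6736 mg.
felovir: 423 × (1/2)^(491/250) = 423 × (1/2)^1.964 ≈ 108.42 mg.
Total = 4.6736 + 108.42 ≈ 113.1 mg.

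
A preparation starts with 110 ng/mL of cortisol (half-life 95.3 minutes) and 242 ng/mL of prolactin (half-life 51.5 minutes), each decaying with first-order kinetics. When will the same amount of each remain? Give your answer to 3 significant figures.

127 minutes

Set 110·(1/2)^(t/95.3) = 242·(1/2)^(t/51.5).
Taking log₂: log₂(110/242) = t·(1/95.3 − 1/51.5).
log₂(0.45455) = -1.1375; 1/95.3 − 1/51.5 = -0.0089243.
t = -1.1375 / -0.0089243 ≈ 127.46 minutes.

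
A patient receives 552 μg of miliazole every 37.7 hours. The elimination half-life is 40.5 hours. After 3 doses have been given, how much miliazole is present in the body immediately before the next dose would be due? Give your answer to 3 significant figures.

521 μg

The 3 doses were given 113.1, 75.4, 37.7 hours ago.
Total = 552·(1/2)^(113.1/40.5) + 552·(1/2)^(75.4/40.5) + 552·(1/2)^(37.7/40.5)
      = 79.668 + 151.88 + 289.55 ≈ 521.1 μg.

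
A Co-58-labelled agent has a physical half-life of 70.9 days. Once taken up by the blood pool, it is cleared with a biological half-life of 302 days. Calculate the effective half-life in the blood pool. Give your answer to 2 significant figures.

57 days

1/t_eff = 1/t_phys + 1/t_biol = 1/70.9 + 1/302 = 0.017416 per day.
t_eff = 70.9 × 302 / (70.9 + 302) ≈ 57.42 days.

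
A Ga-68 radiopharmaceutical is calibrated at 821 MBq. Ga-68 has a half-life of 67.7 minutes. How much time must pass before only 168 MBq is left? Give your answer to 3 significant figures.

Fraction remaining = 168/821 ≈ 0.20463.
n = log₂(821/168) = ln(4.8869)/ln 2 ≈ 2.2889 half-lives.
t = n × t½ = 2.2889 × 67.7 ≈ 154.96 minutes.

155 minutes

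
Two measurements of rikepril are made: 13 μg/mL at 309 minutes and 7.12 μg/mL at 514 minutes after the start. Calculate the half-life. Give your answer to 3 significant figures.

236 minutes

Over Δt = 514 − 309 = 205 minutes, the level fell by a factor of 13/7.12 ≈ 1.8258.
n = log₂(1.8258) ≈ 0.86856 half-lives, so t½ = 205/0.86856 ≈ 236.02 minutes.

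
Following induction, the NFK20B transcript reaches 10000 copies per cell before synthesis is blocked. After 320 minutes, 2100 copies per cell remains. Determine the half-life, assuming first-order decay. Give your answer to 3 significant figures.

A/A₀ = 2100/10000 ≈ 0.21.
n = log₂(4.7619) ≈ 2.2515 half-lives elapsed in 320 minutes.
t½ = 320/2.2515 ≈ 142.13 minutes.

142 minutes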